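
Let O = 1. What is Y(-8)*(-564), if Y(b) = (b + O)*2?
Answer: 7896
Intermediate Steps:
Y(b) = 2 + 2*b (Y(b) = (b + 1)*2 = (1 + b)*2 = 2 + 2*b)
Y(-8)*(-564) = (2 + 2*(-8))*(-564) = (2 - 16)*(-564) = -14*(-564) = 7896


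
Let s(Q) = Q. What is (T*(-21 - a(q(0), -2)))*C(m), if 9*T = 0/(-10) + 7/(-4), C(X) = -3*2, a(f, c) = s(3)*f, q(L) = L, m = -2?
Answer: -49/2 ≈ -24.500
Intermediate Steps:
a(f, c) = 3*f
C(X) = -6
T = -7/36 (T = (0/(-10) + 7/(-4))/9 = (0*(-⅒) + 7*(-¼))/9 = (0 - 7/4)/9 = (⅑)*(-7/4) = -7/36 ≈ -0.19444)
(T*(-21 - a(q(0), -2)))*C(m) = -7*(-21 - 3*0)/36*(-6) = -7*(-21 - 1*0)/36*(-6) = -7*(-21 + 0)/36*(-6) = -7/36*(-21)*(-6) = (49/12)*(-6) = -49/2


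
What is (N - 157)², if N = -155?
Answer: 97344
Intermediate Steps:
(N - 157)² = (-155 - 157)² = (-312)² = 97344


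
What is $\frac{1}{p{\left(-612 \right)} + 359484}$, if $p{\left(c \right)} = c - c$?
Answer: $\frac{1}{359484} \approx 2.7818 \cdot 10^{-6}$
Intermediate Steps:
$p{\left(c \right)} = 0$
$\frac{1}{p{\left(-612 \right)} + 359484} = \frac{1}{0 + 359484} = \frac{1}{359484}$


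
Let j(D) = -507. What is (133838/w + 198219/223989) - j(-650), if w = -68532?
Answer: 1294377679627/2558402358 ≈ 505.93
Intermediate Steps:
(133838/w + 198219/223989) - j(-650) = (133838/(-68532) + 198219/223989) - 1*(-507) = (133838*(-1/68532) + 198219*(1/223989)) + 507 = (-66919/34266 + 66073/74663) + 507 = -2732315879/2558402358 + 507 = 1294377679627/2558402358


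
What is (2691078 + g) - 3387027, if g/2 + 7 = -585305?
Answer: -1866573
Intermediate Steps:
g = -1170624 (g = -14 + 2*(-585305) = -14 - 1170610 = -1170624)
(2691078 + g) - 3387027 = (2691078 - 1170624) - 3387027 = 1520454 - 3387027 = -1866573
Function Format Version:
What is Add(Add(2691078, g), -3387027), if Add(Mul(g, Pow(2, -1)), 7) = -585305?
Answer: -1866573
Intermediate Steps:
g = -1170624 (g = Add(-14, Mul(2, -585305)) = Add(-14, -1170610) = -1170624)
Add(Add(2691078, g), -3387027) = Add(Add(2691078, -1170624), -3387027) = Add(1520454, -3387027) = -1866573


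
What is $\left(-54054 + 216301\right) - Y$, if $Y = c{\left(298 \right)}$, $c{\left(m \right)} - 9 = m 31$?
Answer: $153000$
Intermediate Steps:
$c{\left(m \right)} = 9 + 31 m$ ($c{\left(m \right)} = 9 + m 31 = 9 + 31 m$)
$Y = 9247$ ($Y = 9 + 31 \cdot 298 = 9 + 9238 = 9247$)
$\left(-54054 + 216301\right) - Y = \left(-54054 + 216301\right) - 9247 = 162247 - 9247 = 153000$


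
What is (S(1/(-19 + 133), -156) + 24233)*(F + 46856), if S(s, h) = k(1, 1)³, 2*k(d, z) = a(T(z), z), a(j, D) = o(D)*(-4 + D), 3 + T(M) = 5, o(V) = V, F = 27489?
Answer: 14410811765/8 ≈ 1.8014e+9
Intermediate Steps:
T(M) = 2 (T(M) = -3 + 5 = 2)
a(j, D) = D*(-4 + D)
k(d, z) = z*(-4 + z)/2 (k(d, z) = (z*(-4 + z))/2 = z*(-4 + z)/2)
S(s, h) = -27/8 (S(s, h) = ((½)*1*(-4 + 1))³ = ((½)*1*(-3))³ = (-3/2)³ = -27/8)
(S(1/(-19 + 133), -156) + 24233)*(F + 46856) = (-27/8 + 24233)*(27489 + 46856) = (193837/8)*74345 = 14410811765/8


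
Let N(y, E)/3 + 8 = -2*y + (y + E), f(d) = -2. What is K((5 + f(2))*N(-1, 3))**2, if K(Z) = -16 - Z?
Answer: 400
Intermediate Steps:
N(y, E) = -24 - 3*y + 3*E (N(y, E) = -24 + 3*(-2*y + (y + E)) = -24 + 3*(-2*y + (E + y)) = -24 + 3*(E - y) = -24 + (-3*y + 3*E) = -24 - 3*y + 3*E)
K((5 + f(2))*N(-1, 3))**2 = (-16 - (5 - 2)*(-24 - 3*(-1) + 3*3))**2 = (-16 - 3*(-24 + 3 + 9))**2 = (-16 - 3*(-12))**2 = (-16 - 1*(-36))**2 = (-16 + 36)**2 = 20**2 = 400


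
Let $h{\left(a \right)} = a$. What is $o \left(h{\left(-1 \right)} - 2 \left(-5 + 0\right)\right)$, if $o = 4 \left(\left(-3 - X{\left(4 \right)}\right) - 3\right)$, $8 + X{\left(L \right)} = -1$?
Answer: $108$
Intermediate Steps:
$X{\left(L \right)} = -9$ ($X{\left(L \right)} = -8 - 1 = -9$)
$o = 12$ ($o = 4 \left(\left(-3 - -9\right) - 3\right) = 4 \left(\left(-3 + 9\right) - 3\right) = 4 \left(6 - 3\right) = 4 \cdot 3 = 12$)
$o \left(h{\left(-1 \right)} - 2 \left(-5 + 0\right)\right) = 12 \left(-1 - 2 \left(-5 + 0\right)\right) = 12 \left(-1 - -10\right) = 12 \left(-1 + 10\right) = 12 \cdot 9 = 108$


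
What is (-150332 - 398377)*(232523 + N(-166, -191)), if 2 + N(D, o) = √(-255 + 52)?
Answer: -127586365389 - 548709*I*√203 ≈ -1.2759e+11 - 7.8179e+6*I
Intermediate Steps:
N(D, o) = -2 + I*√203 (N(D, o) = -2 + √(-255 + 52) = -2 + √(-203) = -2 + I*√203)
(-150332 - 398377)*(232523 + N(-166, -191)) = (-150332 - 398377)*(232523 + (-2 + I*√203)) = -548709*(232521 + I*√203) = -127586365389 - 548709*I*√203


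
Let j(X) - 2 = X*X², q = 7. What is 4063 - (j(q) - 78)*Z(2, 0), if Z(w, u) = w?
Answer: 3529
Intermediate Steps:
j(X) = 2 + X³ (j(X) = 2 + X*X² = 2 + X³)
4063 - (j(q) - 78)*Z(2, 0) = 4063 - ((2 + 7³) - 78)*2 = 4063 - ((2 + 343) - 78)*2 = 4063 - (345 - 78)*2 = 4063 - 267*2 = 4063 - 1*534 = 4063 - 534 = 3529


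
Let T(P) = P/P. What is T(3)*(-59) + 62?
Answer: 3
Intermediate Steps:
T(P) = 1
T(3)*(-59) + 62 = 1*(-59) + 62 = -59 + 62 = 3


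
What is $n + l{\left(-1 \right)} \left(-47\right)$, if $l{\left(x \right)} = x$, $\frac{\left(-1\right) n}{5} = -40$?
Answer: $247$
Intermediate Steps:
$n = 200$ ($n = \left(-5\right) \left(-40\right) = 200$)
$n + l{\left(-1 \right)} \left(-47\right) = 200 - -47 = 200 + 47 = 247$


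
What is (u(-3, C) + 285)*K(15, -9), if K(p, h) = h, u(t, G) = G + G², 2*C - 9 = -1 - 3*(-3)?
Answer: -13167/4 ≈ -3291.8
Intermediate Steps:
C = 17/2 (C = 9/2 + (-1 - 3*(-3))/2 = 9/2 + (-1 + 9)/2 = 9/2 + (½)*8 = 9/2 + 4 = 17/2 ≈ 8.5000)
(u(-3, C) + 285)*K(15, -9) = (17*(1 + 17/2)/2 + 285)*(-9) = ((17/2)*(19/2) + 285)*(-9) = (323/4 + 285)*(-9) = (1463/4)*(-9) = -13167/4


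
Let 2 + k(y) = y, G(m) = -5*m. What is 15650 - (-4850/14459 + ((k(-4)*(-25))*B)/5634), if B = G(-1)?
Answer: 212482812425/13577001 ≈ 15650.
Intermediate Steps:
k(y) = -2 + y
B = 5 (B = -5*(-1) = 5)
15650 - (-4850/14459 + ((k(-4)*(-25))*B)/5634) = 15650 - (-4850/14459 + (((-2 - 4)*(-25))*5)/5634) = 15650 - (-4850*1/14459 + (-6*(-25)*5)*(1/5634)) = 15650 - (-4850/14459 + (150*5)*(1/5634)) = 15650 - (-4850/14459 + 750*(1/5634)) = 15650 - (-4850/14459 + 125/939) = 15650 - 1*(-2746775/13577001) = 15650 + 2746775/13577001 = 212482812425/13577001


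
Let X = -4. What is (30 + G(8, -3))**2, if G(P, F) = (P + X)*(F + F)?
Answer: 36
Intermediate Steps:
G(P, F) = 2*F*(-4 + P) (G(P, F) = (P - 4)*(F + F) = (-4 + P)*(2*F) = 2*F*(-4 + P))
(30 + G(8, -3))**2 = (30 + 2*(-3)*(-4 + 8))**2 = (30 + 2*(-3)*4)**2 = (30 - 24)**2 = 6**2 = 36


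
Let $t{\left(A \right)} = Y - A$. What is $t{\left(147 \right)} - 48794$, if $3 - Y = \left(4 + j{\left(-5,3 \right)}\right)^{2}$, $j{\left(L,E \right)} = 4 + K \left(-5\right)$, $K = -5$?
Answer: $-50027$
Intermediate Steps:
$j{\left(L,E \right)} = 29$ ($j{\left(L,E \right)} = 4 - -25 = 4 + 25 = 29$)
$Y = -1086$ ($Y = 3 - \left(4 + 29\right)^{2} = 3 - 33^{2} = 3 - 1089 = -1086$)
$t{\left(A \right)} = -1086 - A$
$t{\left(147 \right)} - 48794 = \left(-1086 - 147\right) - 48794 = -1233 - 48794 = -50027$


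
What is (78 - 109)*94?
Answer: -2914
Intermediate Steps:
(78 - 109)*94 = -31*94 = -2914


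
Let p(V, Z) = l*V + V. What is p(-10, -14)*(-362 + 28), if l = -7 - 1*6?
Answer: -40080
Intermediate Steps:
l = -13 (l = -7 - 6 = -13)
p(V, Z) = -12*V (p(V, Z) = -13*V + V = -12*V)
p(-10, -14)*(-362 + 28) = (-12*(-10))*(-362 + 28) = 120*(-334) = -40080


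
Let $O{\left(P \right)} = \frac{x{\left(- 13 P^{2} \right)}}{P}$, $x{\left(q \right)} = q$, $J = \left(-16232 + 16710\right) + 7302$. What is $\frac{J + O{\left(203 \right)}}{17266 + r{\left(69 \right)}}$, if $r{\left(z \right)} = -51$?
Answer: $\frac{5141}{17215} \approx 0.29864$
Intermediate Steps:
$J = 7780$ ($J = 478 + 7302 = 7780$)
$O{\left(P \right)} = - 13 P$ ($O{\left(P \right)} = \frac{\left(-13\right) P^{2}}{P} = - 13 P$)
$\frac{J + O{\left(203 \right)}}{17266 + r{\left(69 \right)}} = \frac{7780 - 2639}{17266 - 51} = \frac{7780 - 2639}{17215} = 5141 \cdot \frac{1}{17215} = \frac{5141}{17215}$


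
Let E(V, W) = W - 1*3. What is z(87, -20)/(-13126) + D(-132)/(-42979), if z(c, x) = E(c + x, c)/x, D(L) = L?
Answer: 9565719/2820711770 ≈ 0.0033912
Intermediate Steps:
E(V, W) = -3 + W (E(V, W) = W - 3 = -3 + W)
z(c, x) = (-3 + c)/x
z(87, -20)/(-13126) + D(-132)/(-42979) = ((-3 + 87)/(-20))/(-13126) - 132/(-42979) = -1/20*84*(-1/13126) - 132*(-1/42979) = -21/5*(-1/13126) + 132/42979 = 21/65630 + 132/42979 = 9565719/2820711770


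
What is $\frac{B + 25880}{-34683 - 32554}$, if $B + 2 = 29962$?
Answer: $- \frac{55840}{67237} \approx -0.83049$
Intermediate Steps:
$B = 29960$ ($B = -2 + 29962 = 29960$)
$\frac{B + 25880}{-34683 - 32554} = \frac{29960 + 25880}{-34683 - 32554} = \frac{55840}{-67237} = 55840 \left(- \frac{1}{67237}\right) = - \frac{55840}{67237}$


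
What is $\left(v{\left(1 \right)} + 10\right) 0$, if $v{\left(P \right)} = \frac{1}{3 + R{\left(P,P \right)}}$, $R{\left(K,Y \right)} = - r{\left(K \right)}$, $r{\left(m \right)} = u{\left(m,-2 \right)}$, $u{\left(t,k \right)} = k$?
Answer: $0$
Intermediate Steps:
$r{\left(m \right)} = -2$
$R{\left(K,Y \right)} = 2$ ($R{\left(K,Y \right)} = \left(-1\right) \left(-2\right) = 2$)
$v{\left(P \right)} = \frac{1}{5}$ ($v{\left(P \right)} = \frac{1}{3 + 2} = \frac{1}{5}$)
$\left(v{\left(1 \right)} + 10\right) 0 = \left(\frac{1}{5} + 10\right) 0 = \frac{51}{5} \cdot 0 = 0$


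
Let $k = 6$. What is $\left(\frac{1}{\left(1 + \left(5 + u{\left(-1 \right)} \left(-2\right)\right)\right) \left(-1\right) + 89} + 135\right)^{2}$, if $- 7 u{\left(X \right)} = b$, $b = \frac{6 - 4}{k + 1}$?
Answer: $\frac{300911490916}{16507969} \approx 18228.0$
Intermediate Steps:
$b = \frac{2}{7}$ ($b = \frac{6 - 4}{6 + 1} = \frac{2}{7} \approx 0.28571$)
$u{\left(X \right)} = - \frac{2}{49}$ ($u{\left(X \right)} = \left(- \frac{1}{7}\right) \frac{2}{7} = - \frac{2}{49}$)
$\left(\frac{1}{\left(1 + \left(5 + u{\left(-1 \right)} \left(-2\right)\right)\right) \left(-1\right) + 89} + 135\right)^{2} = \left(\frac{1}{\left(1 + \left(5 - - \frac{4}{49}\right)\right) \left(-1\right) + 89} + 135\right)^{2} = \left(\frac{1}{\left(1 + \left(5 + \frac{4}{49}\right)\right) \left(-1\right) + 89} + 135\right)^{2} = \left(\frac{1}{\left(1 + \frac{249}{49}\right) \left(-1\right) + 89} + 135\right)^{2} = \left(\frac{1}{\frac{298}{49} \left(-1\right) + 89} + 135\right)^{2} = \left(\frac{1}{- \frac{298}{49} + 89} + 135\right)^{2} = \left(\frac{1}{\frac{4063}{49}} + 135\right)^{2} = \left(\frac{49}{4063} + 135\right)^{2} = \left(\frac{548554}{4063}\right)^{2} = \frac{300911490916}{16507969}$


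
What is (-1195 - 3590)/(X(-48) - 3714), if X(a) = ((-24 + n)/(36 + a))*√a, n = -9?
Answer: 5923830/4598053 + 17545*I*√3/4598053 ≈ 1.2883 + 0.0066091*I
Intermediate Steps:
X(a) = -33*√a/(36 + a) (X(a) = ((-24 - 9)/(36 + a))*√a = (-33/(36 + a))*√a = -33*√a/(36 + a))
(-1195 - 3590)/(X(-48) - 3714) = (-1195 - 3590)/(-33*√(-48)/(36 - 48) - 3714) = -4785/(-33*4*I*√3/(-12) - 3714) = -4785/(-33*4*I*√3*(-1/12) - 3714) = -4785/(11*I*√3 - 3714) = -4785/(-3714 + 11*I*√3)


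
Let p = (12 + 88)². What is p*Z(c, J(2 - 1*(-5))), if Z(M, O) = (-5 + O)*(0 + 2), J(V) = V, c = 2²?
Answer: 40000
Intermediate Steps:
c = 4
p = 10000 (p = 100² = 10000)
Z(M, O) = -10 + 2*O (Z(M, O) = (-5 + O)*2 = -10 + 2*O)
p*Z(c, J(2 - 1*(-5))) = 10000*(-10 + 2*(2 - 1*(-5))) = 10000*(-10 + 2*(2 + 5)) = 10000*(-10 + 2*7) = 10000*(-10 + 14) = 10000*4 = 40000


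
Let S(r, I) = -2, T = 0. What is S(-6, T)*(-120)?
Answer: 240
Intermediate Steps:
S(-6, T)*(-120) = -2*(-120) = 240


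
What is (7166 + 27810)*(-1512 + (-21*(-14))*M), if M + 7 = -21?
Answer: -340806144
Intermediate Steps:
M = -28 (M = -7 - 21 = -28)
(7166 + 27810)*(-1512 + (-21*(-14))*M) = (7166 + 27810)*(-1512 - 21*(-14)*(-28)) = 34976*(-1512 + 294*(-28)) = 34976*(-1512 - 8232) = 34976*(-9744) = -340806144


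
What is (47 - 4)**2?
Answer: 1849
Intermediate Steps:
(47 - 4)**2 = 43**2 = 1849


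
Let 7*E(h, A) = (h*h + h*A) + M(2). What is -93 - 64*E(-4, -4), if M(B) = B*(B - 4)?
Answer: -349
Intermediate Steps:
M(B) = B*(-4 + B)
E(h, A) = -4/7 + h²/7 + A*h/7 (E(h, A) = ((h*h + h*A) + 2*(-4 + 2))/7 = ((h² + A*h) + 2*(-2))/7 = ((h² + A*h) - 4)/7 = (-4 + h² + A*h)/7 = -4/7 + h²/7 + A*h/7)
-93 - 64*E(-4, -4) = -93 - 64*(-4/7 + (⅐)*(-4)² + (⅐)*(-4)*(-4)) = -93 - 64*(-4/7 + (⅐)*16 + 16/7) = -93 - 64*(-4/7 + 16/7 + 16/7) = -93 - 64*4 = -93 - 256 = -349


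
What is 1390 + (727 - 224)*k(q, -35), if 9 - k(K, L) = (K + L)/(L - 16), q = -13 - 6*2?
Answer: 90529/17 ≈ 5325.2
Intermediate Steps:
q = -25 (q = -13 - 12 = -25)
k(K, L) = 9 - (K + L)/(-16 + L) (k(K, L) = 9 - (K + L)/(L - 16) = 9 - (K + L)/(-16 + L))
1390 + (727 - 224)*k(q, -35) = 1390 + (727 - 224)*((-144 - 1*(-25) + 8*(-35))/(-16 - 35)) = 1390 + 503*((-144 + 25 - 280)/(-51)) = 1390 + 503*(-1/51*(-399)) = 1390 + 503*(133/17) = 1390 + 66899/17 = 90529/17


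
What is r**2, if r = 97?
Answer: 9409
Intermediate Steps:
r**2 = 97**2 = 9409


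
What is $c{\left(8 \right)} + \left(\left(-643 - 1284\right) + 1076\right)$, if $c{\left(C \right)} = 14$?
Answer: $-837$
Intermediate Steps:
$c{\left(8 \right)} + \left(\left(-643 - 1284\right) + 1076\right) = 14 + \left(\left(-643 - 1284\right) + 1076\right) = 14 + \left(-1927 + 1076\right) = 14 - 851 = -837$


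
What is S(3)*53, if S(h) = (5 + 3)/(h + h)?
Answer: 212/3 ≈ 70.667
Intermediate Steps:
S(h) = 4/h (S(h) = 8/((2*h)) = 8*(1/(2*h)) = 4/h)
S(3)*53 = (4/3)*53 = 212/3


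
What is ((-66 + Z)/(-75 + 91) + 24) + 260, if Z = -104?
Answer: 2187/8 ≈ 273.38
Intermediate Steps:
((-66 + Z)/(-75 + 91) + 24) + 260 = ((-66 - 104)/(-75 + 91) + 24) + 260 = (-170/16 + 24) + 260 = (-170*1/16 + 24) + 260 = (-85/8 + 24) + 260 = 107/8 + 260 = 2187/8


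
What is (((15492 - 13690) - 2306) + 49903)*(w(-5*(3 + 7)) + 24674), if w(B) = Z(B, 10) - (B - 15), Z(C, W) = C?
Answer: 1219611911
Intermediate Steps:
w(B) = 15 (w(B) = B - (B - 15) = B - (-15 + B) = B + (15 - B) = 15)
(((15492 - 13690) - 2306) + 49903)*(w(-5*(3 + 7)) + 24674) = (((15492 - 13690) - 2306) + 49903)*(15 + 24674) = ((1802 - 2306) + 49903)*24689 = (-504 + 49903)*24689 = 49399*24689 = 1219611911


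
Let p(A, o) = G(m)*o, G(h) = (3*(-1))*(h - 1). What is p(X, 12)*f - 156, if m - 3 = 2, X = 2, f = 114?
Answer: -16572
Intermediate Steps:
m = 5 (m = 3 + 2 = 5)
G(h) = 3 - 3*h (G(h) = -3*(-1 + h) = 3 - 3*h)
p(A, o) = -12*o (p(A, o) = (3 - 3*5)*o = (3 - 15)*o = -12*o)
p(X, 12)*f - 156 = -12*12*114 - 156 = -144*114 - 156 = -16416 - 156 = -16572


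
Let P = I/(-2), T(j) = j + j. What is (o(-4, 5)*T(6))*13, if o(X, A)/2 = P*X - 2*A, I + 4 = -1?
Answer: -6240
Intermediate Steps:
I = -5 (I = -4 - 1 = -5)
T(j) = 2*j
P = 5/2 (P = -5/(-2) = -5*(-1/2) = 5/2 ≈ 2.5000)
o(X, A) = -4*A + 5*X (o(X, A) = 2*(5*X/2 - 2*A) = 2*(-2*A + 5*X/2) = -4*A + 5*X)
(o(-4, 5)*T(6))*13 = ((-4*5 + 5*(-4))*(2*6))*13 = ((-20 - 20)*12)*13 = -40*12*13 = -480*13 = -6240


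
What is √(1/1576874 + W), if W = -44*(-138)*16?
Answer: √241571519158554026/1576874 ≈ 311.69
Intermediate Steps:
W = 97152 (W = 6072*16 = 97152)
√(1/1576874 + W) = √(1/1576874 + 97152) = √(153196462849/1576874) = √241571519158554026/1576874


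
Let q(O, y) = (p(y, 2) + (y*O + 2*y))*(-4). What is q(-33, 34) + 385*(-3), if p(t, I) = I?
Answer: 3053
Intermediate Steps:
q(O, y) = -8 - 8*y - 4*O*y (q(O, y) = (2 + (y*O + 2*y))*(-4) = (2 + (O*y + 2*y))*(-4) = (2 + (2*y + O*y))*(-4) = (2 + 2*y + O*y)*(-4) = -8 - 8*y - 4*O*y)
q(-33, 34) + 385*(-3) = (-8 - 8*34 - 4*(-33)*34) + 385*(-3) = (-8 - 272 + 4488) - 1155 = 4208 - 1155 = 3053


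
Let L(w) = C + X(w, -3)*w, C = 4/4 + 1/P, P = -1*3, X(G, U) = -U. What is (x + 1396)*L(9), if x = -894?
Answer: 41666/3 ≈ 13889.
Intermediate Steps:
P = -3
C = ⅔ (C = 4/4 + 1/(-3) = 4*(¼) + 1*(-⅓) = 1 - ⅓ = ⅔ ≈ 0.66667)
L(w) = ⅔ + 3*w (L(w) = ⅔ + (-1*(-3))*w = ⅔ + 3*w)
(x + 1396)*L(9) = (-894 + 1396)*(⅔ + 3*9) = 502*(⅔ + 27) = 502*(83/3) = 41666/3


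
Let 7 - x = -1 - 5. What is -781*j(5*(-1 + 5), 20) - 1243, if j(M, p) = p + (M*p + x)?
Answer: -339416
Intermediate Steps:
x = 13 (x = 7 - (-1 - 5) = 7 - 1*(-6) = 7 + 6 = 13)
j(M, p) = 13 + p + M*p (j(M, p) = p + (M*p + 13) = p + (13 + M*p) = 13 + p + M*p)
-781*j(5*(-1 + 5), 20) - 1243 = -781*(13 + 20 + (5*(-1 + 5))*20) - 1243 = -781*(13 + 20 + (5*4)*20) - 1243 = -781*(13 + 20 + 20*20) - 1243 = -781*(13 + 20 + 400) - 1243 = -781*433 - 1243 = -338173 - 1243 = -339416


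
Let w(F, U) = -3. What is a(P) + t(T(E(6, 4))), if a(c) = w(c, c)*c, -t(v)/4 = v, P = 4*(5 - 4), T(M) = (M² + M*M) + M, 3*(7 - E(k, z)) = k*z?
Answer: -16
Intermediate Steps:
E(k, z) = 7 - k*z/3
T(M) = M + 2*M² (T(M) = (M² + M²) + M = 2*M² + M = M + 2*M²)
P = 4 (P = 4*1 = 4)
t(v) = -4*v
a(c) = -3*c
a(P) + t(T(E(6, 4))) = -3*4 - 4*(7 - ⅓*6*4)*(1 + 2*(7 - ⅓*6*4)) = -12 - 4*(7 - 8)*(1 + 2*(7 - 8)) = -12 - (-4)*(1 + 2*(-1)) = -12 - (-4)*(1 - 2) = -12 - (-4)*(-1) = -12 - 4*1 = -12 - 4 = -16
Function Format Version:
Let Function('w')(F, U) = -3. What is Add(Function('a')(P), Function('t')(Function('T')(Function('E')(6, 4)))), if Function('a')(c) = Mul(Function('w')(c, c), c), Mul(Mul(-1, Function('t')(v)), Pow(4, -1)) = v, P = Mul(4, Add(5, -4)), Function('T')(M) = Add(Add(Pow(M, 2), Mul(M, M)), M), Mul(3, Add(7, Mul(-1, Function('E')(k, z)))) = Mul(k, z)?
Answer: -16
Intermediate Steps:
Function('E')(k, z) = Add(7, Mul(Rational(-1, 3), k, z)) (Function('E')(k, z) = Add(7, Mul(Rational(-1, 3), Mul(k, z))) = Add(7, Mul(Rational(-1, 3), k, z)))
Function('T')(M) = Add(M, Mul(2, Pow(M, 2))) (Function('T')(M) = Add(Add(Pow(M, 2), Pow(M, 2)), M) = Add(Mul(2, Pow(M, 2)), M) = Add(M, Mul(2, Pow(M, 2))))
P = 4 (P = Mul(4, 1) = 4)
Function('t')(v) = Mul(-4, v)
Function('a')(c) = Mul(-3, c)
Add(Function('a')(P), Function('t')(Function('T')(Function('E')(6, 4)))) = Add(Mul(-3, 4), Mul(-4, Mul(Add(7, Mul(Rational(-1, 3), 6, 4)), Add(1, Mul(2, Add(7, Mul(Rational(-1, 3), 6, 4))))))) = Add(-12, Mul(-4, Mul(Add(7, -8), Add(1, Mul(2, Add(7, -8)))))) = Add(-12, Mul(-4, Mul(-1, Add(1, Mul(2, -1))))) = Add(-12, Mul(-4, Mul(-1, Add(1, -2)))) = Add(-12, Mul(-4, Mul(-1, -1))) = Add(-12, Mul(-4, 1)) = Add(-12, -4) = -16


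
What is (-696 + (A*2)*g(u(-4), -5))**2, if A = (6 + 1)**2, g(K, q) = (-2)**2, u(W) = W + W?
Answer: 92416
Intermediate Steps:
u(W) = 2*W
g(K, q) = 4
A = 49 (A = 7**2 = 49)
(-696 + (A*2)*g(u(-4), -5))**2 = (-696 + (49*2)*4)**2 = (-696 + 98*4)**2 = (-696 + 392)**2 = (-304)**2 = 92416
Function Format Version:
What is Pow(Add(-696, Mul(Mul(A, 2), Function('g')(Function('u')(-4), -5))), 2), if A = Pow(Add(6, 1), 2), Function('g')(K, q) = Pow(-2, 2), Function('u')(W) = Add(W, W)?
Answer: 92416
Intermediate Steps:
Function('u')(W) = Mul(2, W)
Function('g')(K, q) = 4
A = 49 (A = Pow(7, 2) = 49)
Pow(Add(-696, Mul(Mul(A, 2), Function('g')(Function('u')(-4), -5))), 2) = Pow(Add(-696, Mul(Mul(49, 2), 4)), 2) = Pow(Add(-696, Mul(98, 4)), 2) = Pow(Add(-696, 392), 2) = Pow(-304, 2) = 92416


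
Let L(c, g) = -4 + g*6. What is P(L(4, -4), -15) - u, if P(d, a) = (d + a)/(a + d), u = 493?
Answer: -492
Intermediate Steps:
L(c, g) = -4 + 6*g
P(d, a) = 1 (P(d, a) = (a + d)/(a + d) = 1)
P(L(4, -4), -15) - u = 1 - 1*493 = 1 - 493 = -492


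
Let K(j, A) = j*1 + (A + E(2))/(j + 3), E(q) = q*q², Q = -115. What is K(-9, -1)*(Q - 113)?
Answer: 2318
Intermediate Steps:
E(q) = q³
K(j, A) = j + (8 + A)/(3 + j) (K(j, A) = j*1 + (A + 2³)/(j + 3) = j + (A + 8)/(3 + j) = j + (8 + A)/(3 + j))
K(-9, -1)*(Q - 113) = ((8 - 1 + (-9)² + 3*(-9))/(3 - 9))*(-115 - 113) = ((8 - 1 + 81 - 27)/(-6))*(-228) = -⅙*61*(-228) = -61/6*(-228) = 2318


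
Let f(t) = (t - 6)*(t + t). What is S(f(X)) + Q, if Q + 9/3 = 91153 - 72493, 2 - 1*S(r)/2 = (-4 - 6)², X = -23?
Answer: 18461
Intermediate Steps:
f(t) = 2*t*(-6 + t) (f(t) = (-6 + t)*(2*t) = 2*t*(-6 + t))
S(r) = -196 (S(r) = 4 - 2*(-4 - 6)² = 4 - 2*(-10)² = 4 - 2*100 = 4 - 200 = -196)
Q = 18657 (Q = -3 + (91153 - 72493) = -3 + 18660 = 18657)
S(f(X)) + Q = -196 + 18657 = 18461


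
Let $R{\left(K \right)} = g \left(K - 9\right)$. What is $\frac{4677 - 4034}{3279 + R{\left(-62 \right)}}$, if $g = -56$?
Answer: $\frac{643}{7255} \approx 0.088629$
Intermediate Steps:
$R{\left(K \right)} = 504 - 56 K$ ($R{\left(K \right)} = - 56 \left(K - 9\right) = - 56 \left(-9 + K\right) = 504 - 56 K$)
$\frac{4677 - 4034}{3279 + R{\left(-62 \right)}} = \frac{4677 - 4034}{3279 + \left(504 - -3472\right)} = \frac{643}{3279 + \left(504 + 3472\right)} = \frac{643}{3279 + 3976} = \frac{643}{7255}$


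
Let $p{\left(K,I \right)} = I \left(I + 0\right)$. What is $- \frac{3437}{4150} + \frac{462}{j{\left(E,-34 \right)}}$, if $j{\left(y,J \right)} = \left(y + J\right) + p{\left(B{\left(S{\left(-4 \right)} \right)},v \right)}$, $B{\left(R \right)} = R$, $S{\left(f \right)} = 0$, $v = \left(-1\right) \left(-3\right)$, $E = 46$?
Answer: $\frac{87863}{4150} \approx 21.172$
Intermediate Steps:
$v = 3$
$p{\left(K,I \right)} = I^{2}$ ($p{\left(K,I \right)} = I I = I^{2}$)
$j{\left(y,J \right)} = 9 + J + y$ ($j{\left(y,J \right)} = \left(y + J\right) + 3^{2} = \left(J + y\right) + 9 = 9 + J + y$)
$- \frac{3437}{4150} + \frac{462}{j{\left(E,-34 \right)}} = - \frac{3437}{4150} + \frac{462}{9 - 34 + 46} = \left(-3437\right) \frac{1}{4150} + \frac{462}{21} = - \frac{3437}{4150} + 462 \cdot \frac{1}{21} = - \frac{3437}{4150} + 22 = \frac{87863}{4150}$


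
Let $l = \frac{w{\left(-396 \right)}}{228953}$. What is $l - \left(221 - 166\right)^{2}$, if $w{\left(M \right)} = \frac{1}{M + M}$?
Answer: $- \frac{548525597401}{181330776} \approx -3025.0$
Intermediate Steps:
$w{\left(M \right)} = \frac{1}{2 M}$
$l = - \frac{1}{181330776}$ ($l = \frac{\frac{1}{2} \frac{1}{-396}}{228953} = \frac{1}{2} \left(- \frac{1}{396}\right) \frac{1}{228953} = \left(- \frac{1}{792}\right) \frac{1}{228953} = - \frac{1}{181330776} \approx -5.5148 \cdot 10^{-9}$)
$l - \left(221 - 166\right)^{2} = - \frac{1}{181330776} - \left(221 - 166\right)^{2} = - \frac{1}{181330776} - 55^{2} = - \frac{1}{181330776} - 3025 = - \frac{548525597401}{181330776}$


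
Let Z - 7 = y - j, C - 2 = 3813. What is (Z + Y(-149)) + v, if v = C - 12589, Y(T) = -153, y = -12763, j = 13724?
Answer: -35407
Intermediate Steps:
C = 3815 (C = 2 + 3813 = 3815)
v = -8774 (v = 3815 - 12589 = -8774)
Z = -26480 (Z = 7 + (-12763 - 1*13724) = 7 + (-12763 - 13724) = 7 - 26487 = -26480)
(Z + Y(-149)) + v = (-26480 - 153) - 8774 = -26633 - 8774 = -35407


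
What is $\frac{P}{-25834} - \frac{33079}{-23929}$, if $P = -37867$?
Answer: $\frac{1760682329}{618181786} \approx 2.8482$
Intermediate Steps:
$\frac{P}{-25834} - \frac{33079}{-23929} = - \frac{37867}{-25834} - \frac{33079}{-23929} = \left(-37867\right) \left(- \frac{1}{25834}\right) - - \frac{33079}{23929} = \frac{37867}{25834} + \frac{33079}{23929} = \frac{1760682329}{618181786}$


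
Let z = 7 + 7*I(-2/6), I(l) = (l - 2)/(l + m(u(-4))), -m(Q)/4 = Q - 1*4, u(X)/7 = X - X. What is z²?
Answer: 78400/2209 ≈ 35.491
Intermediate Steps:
u(X) = 0 (u(X) = 7*(X - X) = 7*0 = 0)
m(Q) = 16 - 4*Q (m(Q) = -4*(Q - 1*4) = -4*(Q - 4) = -4*(-4 + Q) = 16 - 4*Q)
I(l) = (-2 + l)/(16 + l) (I(l) = (l - 2)/(l + (16 - 4*0)) = (-2 + l)/(l + (16 + 0)) = (-2 + l)/(l + 16) = (-2 + l)/(16 + l))
z = 280/47 (z = 7 + 7*((-2 - 2/6)/(16 - 2/6)) = 7 + 7*((-2 - 2*⅙)/(16 - 2*⅙)) = 7 + 7*((-2 - ⅓)/(16 - ⅓)) = 7 + 7*(-7/3/(47/3)) = 7 + 7*((3/47)*(-7/3)) = 7 + 7*(-7/47) = 7 - 49/47 = 280/47 ≈ 5.9574)
z² = (280/47)² = 78400/2209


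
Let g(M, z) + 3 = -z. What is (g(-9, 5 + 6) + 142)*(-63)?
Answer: -8064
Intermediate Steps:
g(M, z) = -3 - z
(g(-9, 5 + 6) + 142)*(-63) = ((-3 - (5 + 6)) + 142)*(-63) = ((-3 - 1*11) + 142)*(-63) = ((-3 - 11) + 142)*(-63) = (-14 + 142)*(-63) = 128*(-63) = -8064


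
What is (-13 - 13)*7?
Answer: -182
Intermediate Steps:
(-13 - 13)*7 = -26*7 = -182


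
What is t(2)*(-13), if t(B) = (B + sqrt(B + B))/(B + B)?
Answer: -13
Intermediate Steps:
t(B) = (B + sqrt(2)*sqrt(B))/(2*B) (t(B) = (B + sqrt(2*B))/((2*B)) = (B + sqrt(2)*sqrt(B))*(1/(2*B)) = (B + sqrt(2)*sqrt(B))/(2*B))
t(2)*(-13) = (1/2 + sqrt(2)/(2*sqrt(2)))*(-13) = (1/2 + sqrt(2)*(sqrt(2)/2)/2)*(-13) = (1/2 + 1/2)*(-13) = 1*(-13) = -13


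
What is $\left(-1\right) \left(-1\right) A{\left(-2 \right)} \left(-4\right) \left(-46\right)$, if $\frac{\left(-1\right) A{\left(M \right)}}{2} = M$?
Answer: $736$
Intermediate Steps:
$A{\left(M \right)} = - 2 M$
$\left(-1\right) \left(-1\right) A{\left(-2 \right)} \left(-4\right) \left(-46\right) = \left(-1\right) \left(-1\right) \left(-2\right) \left(-2\right) \left(-4\right) \left(-46\right) = 1 \cdot 4 \left(-4\right) \left(-46\right) = 1 \left(-16\right) \left(-46\right) = \left(-16\right) \left(-46\right) = 736$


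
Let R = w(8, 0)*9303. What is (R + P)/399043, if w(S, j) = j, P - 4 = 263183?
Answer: 263187/399043 ≈ 0.65955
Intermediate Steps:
P = 263187 (P = 4 + 263183 = 263187)
R = 0 (R = 0*9303 = 0)
(R + P)/399043 = (0 + 263187)/399043 = 263187*(1/399043) = 263187/399043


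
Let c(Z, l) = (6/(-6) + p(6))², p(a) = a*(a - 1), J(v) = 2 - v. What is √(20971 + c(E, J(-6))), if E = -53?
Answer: 2*√5453 ≈ 147.69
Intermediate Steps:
p(a) = a*(-1 + a)
c(Z, l) = 841 (c(Z, l) = (6/(-6) + 6*(-1 + 6))² = (6*(-⅙) + 6*5)² = (-1 + 30)² = 29² = 841)
√(20971 + c(E, J(-6))) = √(20971 + 841) = √21812 = 2*√5453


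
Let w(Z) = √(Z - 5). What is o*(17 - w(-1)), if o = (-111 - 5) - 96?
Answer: -3604 + 212*I*√6 ≈ -3604.0 + 519.29*I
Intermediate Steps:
w(Z) = √(-5 + Z)
o = -212 (o = -116 - 96 = -212)
o*(17 - w(-1)) = -212*(17 - √(-5 - 1)) = -212*(17 - √(-6)) = -212*(17 - I*√6) = -3604 + 212*I*√6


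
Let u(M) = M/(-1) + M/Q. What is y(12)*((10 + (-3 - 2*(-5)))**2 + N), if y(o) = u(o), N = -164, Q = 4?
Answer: -1125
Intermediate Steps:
u(M) = -3*M/4 (u(M) = M/(-1) + M/4 = M*(-1) + M*(1/4) = -M + M/4 = -3*M/4)
y(o) = -3*o/4
y(12)*((10 + (-3 - 2*(-5)))**2 + N) = (-3/4*12)*((10 + (-3 - 2*(-5)))**2 - 164) = -9*((10 + (-3 + 10))**2 - 164) = -9*((10 + 7)**2 - 164) = -9*(17**2 - 164) = -9*(289 - 164) = -9*125 = -1125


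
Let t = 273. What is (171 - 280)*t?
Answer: -29757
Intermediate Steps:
(171 - 280)*t = (171 - 280)*273 = -109*273 = -29757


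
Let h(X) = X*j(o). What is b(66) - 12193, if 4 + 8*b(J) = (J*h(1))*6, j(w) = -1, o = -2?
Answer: -12243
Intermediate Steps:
h(X) = -X (h(X) = X*(-1) = -X)
b(J) = -½ - 3*J/4 (b(J) = -½ + ((J*(-1*1))*6)/8 = -½ + ((J*(-1))*6)/8 = -½ + (-J*6)/8 = -½ + (-6*J)/8 = -½ - 3*J/4)
b(66) - 12193 = (-½ - ¾*66) - 12193 = (-½ - 99/2) - 12193 = -50 - 12193 = -12243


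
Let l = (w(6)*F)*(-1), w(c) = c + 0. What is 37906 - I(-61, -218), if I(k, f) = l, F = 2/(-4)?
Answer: 37903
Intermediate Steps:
w(c) = c
F = -½ (F = 2*(-¼) = -½ ≈ -0.50000)
l = 3 (l = (6*(-½))*(-1) = -3*(-1) = 3)
I(k, f) = 3
37906 - I(-61, -218) = 37906 - 1*3 = 37906 - 3 = 37903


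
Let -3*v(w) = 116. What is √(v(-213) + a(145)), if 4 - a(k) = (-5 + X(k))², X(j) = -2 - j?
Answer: 2*I*√52062/3 ≈ 152.11*I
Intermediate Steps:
v(w) = -116/3 (v(w) = -⅓*116 = -116/3)
a(k) = 4 - (-7 - k)² (a(k) = 4 - (-5 + (-2 - k))² = 4 - (-7 - k)²)
√(v(-213) + a(145)) = √(-116/3 + (4 - (7 + 145)²)) = √(-116/3 + (4 - 1*152²)) = √(-116/3 + (4 - 1*23104)) = √(-116/3 + (4 - 23104)) = √(-116/3 - 23100) = √(-69416/3) = 2*I*√52062/3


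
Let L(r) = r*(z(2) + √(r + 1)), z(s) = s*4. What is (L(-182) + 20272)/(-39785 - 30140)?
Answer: -18816/69925 + 182*I*√181/69925 ≈ -0.26909 + 0.035017*I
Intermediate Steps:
z(s) = 4*s
L(r) = r*(8 + √(1 + r)) (L(r) = r*(4*2 + √(r + 1)) = r*(8 + √(1 + r)))
(L(-182) + 20272)/(-39785 - 30140) = (-182*(8 + √(1 - 182)) + 20272)/(-39785 - 30140) = (-182*(8 + √(-181)) + 20272)/(-69925) = (-182*(8 + I*√181) + 20272)*(-1/69925) = ((-1456 - 182*I*√181) + 20272)*(-1/69925) = (18816 - 182*I*√181)*(-1/69925) = -18816/69925 + 182*I*√181/69925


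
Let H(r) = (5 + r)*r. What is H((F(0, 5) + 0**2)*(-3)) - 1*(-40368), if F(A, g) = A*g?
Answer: 40368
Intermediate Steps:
H(r) = r*(5 + r)
H((F(0, 5) + 0**2)*(-3)) - 1*(-40368) = ((0*5 + 0**2)*(-3))*(5 + (0*5 + 0**2)*(-3)) - 1*(-40368) = ((0 + 0)*(-3))*(5 + (0 + 0)*(-3)) + 40368 = (0*(-3))*(5 + 0*(-3)) + 40368 = 0*(5 + 0) + 40368 = 0*5 + 40368 = 0 + 40368 = 40368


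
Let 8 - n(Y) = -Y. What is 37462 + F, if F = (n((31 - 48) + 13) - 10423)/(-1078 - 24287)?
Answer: 316744683/8455 ≈ 37462.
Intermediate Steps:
n(Y) = 8 + Y (n(Y) = 8 - (-1)*Y = 8 + Y)
F = 3473/8455 (F = ((8 + ((31 - 48) + 13)) - 10423)/(-1078 - 24287) = ((8 + (-17 + 13)) - 10423)/(-25365) = ((8 - 4) - 10423)*(-1/25365) = (4 - 10423)*(-1/25365) = -10419*(-1/25365) = 3473/8455 ≈ 0.41076)
37462 + F = 37462 + 3473/8455 = 316744683/8455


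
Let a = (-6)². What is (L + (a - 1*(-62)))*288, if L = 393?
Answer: 141408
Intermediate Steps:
a = 36
(L + (a - 1*(-62)))*288 = (393 + (36 - 1*(-62)))*288 = (393 + (36 + 62))*288 = (393 + 98)*288 = 491*288 = 141408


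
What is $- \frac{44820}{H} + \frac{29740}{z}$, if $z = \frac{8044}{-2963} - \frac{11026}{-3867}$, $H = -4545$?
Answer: $\frac{3441817325898}{15795289} \approx 2.179 \cdot 10^{5}$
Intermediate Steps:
$z = \frac{1563890}{11457921}$ ($z = 8044 \left(- \frac{1}{2963}\right) - - \frac{11026}{3867} = - \frac{8044}{2963} + \frac{11026}{3867} = \frac{1563890}{11457921} \approx 0.13649$)
$- \frac{44820}{H} + \frac{29740}{z} = - \frac{44820}{-4545} + \frac{29740}{\frac{1563890}{11457921}} = \left(-44820\right) \left(- \frac{1}{4545}\right) + 29740 \cdot \frac{11457921}{1563890} = \frac{996}{101} + \frac{34075857054}{156389} = \frac{3441817325898}{15795289}$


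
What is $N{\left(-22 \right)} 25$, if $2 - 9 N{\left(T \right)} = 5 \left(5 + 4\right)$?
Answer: $- \frac{1075}{9} \approx -119.44$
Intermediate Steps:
$N{\left(T \right)} = - \frac{43}{9}$ ($N{\left(T \right)} = \frac{2}{9} - \frac{5 \left(5 + 4\right)}{9} = \frac{2}{9} - \frac{5 \cdot 9}{9} = \frac{2}{9} - 5 = - \frac{43}{9}$)
$N{\left(-22 \right)} 25 = \left(- \frac{43}{9}\right) 25 = - \frac{1075}{9}$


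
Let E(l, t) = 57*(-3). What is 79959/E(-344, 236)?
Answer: -26653/57 ≈ -467.60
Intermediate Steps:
E(l, t) = -171
79959/E(-344, 236) = 79959/(-171) = 79959*(-1/171) = -26653/57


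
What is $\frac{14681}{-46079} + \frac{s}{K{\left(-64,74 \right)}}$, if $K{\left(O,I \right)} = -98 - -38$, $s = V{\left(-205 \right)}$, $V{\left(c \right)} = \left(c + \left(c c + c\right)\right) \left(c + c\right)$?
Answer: $\frac{78620592899}{276474} \approx 2.8437 \cdot 10^{5}$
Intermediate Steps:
$V{\left(c \right)} = 2 c \left(c^{2} + 2 c\right)$ ($V{\left(c \right)} = \left(c + \left(c^{2} + c\right)\right) 2 c = \left(c + \left(c + c^{2}\right)\right) 2 c = \left(c^{2} + 2 c\right) 2 c = 2 c \left(c^{2} + 2 c\right)$)
$s = -17062150$ ($s = 2 \left(-205\right)^{2} \left(2 - 205\right) = 2 \cdot 42025 \left(-203\right) = -17062150$)
$K{\left(O,I \right)} = -60$ ($K{\left(O,I \right)} = -98 + 38 = -60$)
$\frac{14681}{-46079} + \frac{s}{K{\left(-64,74 \right)}} = \frac{14681}{-46079} - \frac{17062150}{-60} = 14681 \left(- \frac{1}{46079}\right) - - \frac{1706215}{6} = - \frac{14681}{46079} + \frac{1706215}{6} = \frac{78620592899}{276474}$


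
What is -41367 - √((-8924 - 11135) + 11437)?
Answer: -41367 - 3*I*√958 ≈ -41367.0 - 92.855*I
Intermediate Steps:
-41367 - √((-8924 - 11135) + 11437) = -41367 - √(-20059 + 11437) = -41367 - √(-8622) = -41367 - 3*I*√958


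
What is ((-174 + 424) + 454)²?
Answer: 495616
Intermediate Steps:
((-174 + 424) + 454)² = (250 + 454)² = 704² = 495616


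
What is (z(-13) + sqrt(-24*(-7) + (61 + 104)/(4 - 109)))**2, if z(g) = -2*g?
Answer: (182 + sqrt(8155))**2/49 ≈ 1513.3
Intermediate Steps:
(z(-13) + sqrt(-24*(-7) + (61 + 104)/(4 - 109)))**2 = (-2*(-13) + sqrt(-24*(-7) + (61 + 104)/(4 - 109)))**2 = (26 + sqrt(168 + 165/(-105)))**2 = (26 + sqrt(168 + 165*(-1/105)))**2 = (26 + sqrt(168 - 11/7))**2 = (26 + sqrt(1165/7))**2 = (26 + sqrt(8155)/7)**2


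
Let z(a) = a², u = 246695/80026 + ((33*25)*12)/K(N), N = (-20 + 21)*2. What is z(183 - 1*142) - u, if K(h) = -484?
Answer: 1495052971/880286 ≈ 1698.4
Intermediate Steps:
N = 2 (N = 1*2 = 2)
u = -15292205/880286 (u = 246695/80026 + ((33*25)*12)/(-484) = 246695*(1/80026) + (825*12)*(-1/484) = 246695/80026 + 9900*(-1/484) = 246695/80026 - 225/11 = -15292205/880286 ≈ -17.372)
z(183 - 1*142) - u = (183 - 1*142)² - 1*(-15292205/880286) = (183 - 142)² + 15292205/880286 = 41² + 15292205/880286 = 1681 + 15292205/880286 = 1495052971/880286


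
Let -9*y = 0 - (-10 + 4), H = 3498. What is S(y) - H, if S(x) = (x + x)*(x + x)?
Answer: -31466/9 ≈ -3496.2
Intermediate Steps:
y = -2/3 (y = -(0 - (-10 + 4))/9 = -(0 - 1*(-6))/9 = -(0 + 6)/9 = -1/9*6 = -2/3 ≈ -0.66667)
S(x) = 4*x**2 (S(x) = (2*x)*(2*x) = 4*x**2)
S(y) - H = 4*(-2/3)**2 - 1*3498 = 4*(4/9) - 3498 = 16/9 - 3498 = -31466/9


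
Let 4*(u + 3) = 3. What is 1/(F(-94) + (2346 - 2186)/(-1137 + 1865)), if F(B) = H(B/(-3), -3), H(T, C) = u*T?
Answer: -182/12791 ≈ -0.014229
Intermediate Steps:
u = -9/4 (u = -3 + (¼)*3 = -3 + ¾ = -9/4 ≈ -2.2500)
H(T, C) = -9*T/4
F(B) = 3*B/4 (F(B) = -9*B/(4*(-3)) = -9*B*(-1)/(4*3) = -(-3)*B/4 = 3*B/4)
1/(F(-94) + (2346 - 2186)/(-1137 + 1865)) = 1/((¾)*(-94) + (2346 - 2186)/(-1137 + 1865)) = 1/(-141/2 + 160/728) = 1/(-141/2 + 160*(1/728)) = 1/(-141/2 + 20/91) = 1/(-12791/182) = -182/12791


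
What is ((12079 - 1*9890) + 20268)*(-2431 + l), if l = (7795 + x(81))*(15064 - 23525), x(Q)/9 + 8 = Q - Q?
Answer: -1467491605438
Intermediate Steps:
x(Q) = -72 (x(Q) = -72 + 9*(Q - Q) = -72 + 9*0 = -72 + 0 = -72)
l = -65344303 (l = (7795 - 72)*(15064 - 23525) = 7723*(-8461) = -65344303)
((12079 - 1*9890) + 20268)*(-2431 + l) = ((12079 - 1*9890) + 20268)*(-2431 - 65344303) = ((12079 - 9890) + 20268)*(-65346734) = (2189 + 20268)*(-65346734) = 22457*(-65346734) = -1467491605438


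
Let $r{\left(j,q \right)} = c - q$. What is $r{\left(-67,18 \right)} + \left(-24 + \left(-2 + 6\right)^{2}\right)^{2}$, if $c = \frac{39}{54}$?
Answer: $\frac{841}{18} \approx 46.722$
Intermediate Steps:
$c = \frac{13}{18}$ ($c = 39 \cdot \frac{1}{54} = \frac{13}{18} \approx 0.72222$)
$r{\left(j,q \right)} = \frac{13}{18} - q$
$r{\left(-67,18 \right)} + \left(-24 + \left(-2 + 6\right)^{2}\right)^{2} = \left(\frac{13}{18} - 18\right) + \left(-24 + \left(-2 + 6\right)^{2}\right)^{2} = \left(\frac{13}{18} - 18\right) + \left(-24 + 4^{2}\right)^{2} = - \frac{311}{18} + \left(-24 + 16\right)^{2} = - \frac{311}{18} + \left(-8\right)^{2} = - \frac{311}{18} + 64 = \frac{841}{18}$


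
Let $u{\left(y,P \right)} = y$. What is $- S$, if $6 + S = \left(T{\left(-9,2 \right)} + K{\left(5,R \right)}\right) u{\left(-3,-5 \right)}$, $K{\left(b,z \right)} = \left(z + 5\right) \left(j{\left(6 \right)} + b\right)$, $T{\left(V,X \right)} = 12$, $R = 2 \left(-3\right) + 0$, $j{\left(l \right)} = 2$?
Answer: $21$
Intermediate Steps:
$R = -6$ ($R = -6 + 0 = -6$)
$K{\left(b,z \right)} = \left(2 + b\right) \left(5 + z\right)$ ($K{\left(b,z \right)} = \left(z + 5\right) \left(2 + b\right) = \left(5 + z\right) \left(2 + b\right) = \left(2 + b\right) \left(5 + z\right)$)
$S = -21$ ($S = -6 + \left(12 + \left(10 + 2 \left(-6\right) + 5 \cdot 5 + 5 \left(-6\right)\right)\right) \left(-3\right) = -6 + \left(12 + \left(10 - 12 + 25 - 30\right)\right) \left(-3\right) = -6 + \left(12 - 7\right) \left(-3\right) = -6 + 5 \left(-3\right) = -6 - 15 = -21$)
$- S = \left(-1\right) \left(-21\right) = 21$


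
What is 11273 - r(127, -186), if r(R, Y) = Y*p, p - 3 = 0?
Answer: 11831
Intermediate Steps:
p = 3 (p = 3 + 0 = 3)
r(R, Y) = 3*Y (r(R, Y) = Y*3 = 3*Y)
11273 - r(127, -186) = 11273 - 3*(-186) = 11273 - 1*(-558) = 11273 + 558 = 11831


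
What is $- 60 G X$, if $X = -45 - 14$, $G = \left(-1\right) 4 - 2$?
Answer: $-21240$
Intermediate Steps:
$G = -6$ ($G = -4 - 2 = -6$)
$X = -59$ ($X = -45 - 14 = -59$)
$- 60 G X = \left(-60\right) \left(-6\right) \left(-59\right) = 360 \left(-59\right) = -21240$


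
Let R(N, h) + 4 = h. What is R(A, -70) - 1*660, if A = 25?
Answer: -734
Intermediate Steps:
R(N, h) = -4 + h
R(A, -70) - 1*660 = (-4 - 70) - 1*660 = -74 - 660 = -734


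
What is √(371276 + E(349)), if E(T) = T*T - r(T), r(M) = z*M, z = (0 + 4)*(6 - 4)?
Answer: √490285 ≈ 700.20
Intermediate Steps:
z = 8 (z = 4*2 = 8)
r(M) = 8*M
E(T) = T² - 8*T (E(T) = T*T - 8*T = T² - 8*T)
√(371276 + E(349)) = √(371276 + 349*(-8 + 349)) = √(371276 + 349*341) = √(371276 + 119009) = √490285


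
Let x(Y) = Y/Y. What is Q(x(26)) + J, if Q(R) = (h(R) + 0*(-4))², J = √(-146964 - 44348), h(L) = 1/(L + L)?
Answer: ¼ + 4*I*√11957 ≈ 0.25 + 437.39*I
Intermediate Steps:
x(Y) = 1
h(L) = 1/(2*L)
J = 4*I*√11957 (J = √(-191312) = 4*I*√11957 ≈ 437.39*I)
Q(R) = 1/(4*R²) (Q(R) = (1/(2*R) + 0*(-4))² = (1/(2*R) + 0)² = (1/(2*R))² = 1/(4*R²))
Q(x(26)) + J = (¼)/1² + 4*I*√11957 = (¼)*1 + 4*I*√11957 = ¼ + 4*I*√11957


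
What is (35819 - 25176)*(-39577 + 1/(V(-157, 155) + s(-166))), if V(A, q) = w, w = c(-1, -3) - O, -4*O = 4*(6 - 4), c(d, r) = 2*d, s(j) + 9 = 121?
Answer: -47176406589/112 ≈ -4.2122e+8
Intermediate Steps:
s(j) = 112 (s(j) = -9 + 121 = 112)
O = -2 (O = -(6 - 4) = -2 ≈ -2.0000)
w = 0 (w = 2*(-1) - 1*(-2) = -2 + 2 = 0)
V(A, q) = 0
(35819 - 25176)*(-39577 + 1/(V(-157, 155) + s(-166))) = (35819 - 25176)*(-39577 + 1/(0 + 112)) = 10643*(-39577 + 1/112) = 10643*(-4432623/112) = -47176406589/112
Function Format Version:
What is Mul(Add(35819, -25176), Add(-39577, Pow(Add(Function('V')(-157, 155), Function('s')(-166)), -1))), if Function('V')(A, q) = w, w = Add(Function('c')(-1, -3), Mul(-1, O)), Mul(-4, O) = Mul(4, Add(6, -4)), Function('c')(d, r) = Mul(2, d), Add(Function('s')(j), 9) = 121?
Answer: Rational(-47176406589, 112) ≈ -4.2122e+8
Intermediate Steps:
Function('s')(j) = 112 (Function('s')(j) = Add(-9, 121) = 112)
O = -2 (O = Mul(Rational(-1, 4), Mul(4, Add(6, -4))) = Mul(Rational(-1, 4), Mul(4, 2)) = Mul(Rational(-1, 4), 8) = -2)
w = 0 (w = Add(Mul(2, -1), Mul(-1, -2)) = Add(-2, 2) = 0)
Function('V')(A, q) = 0
Mul(Add(35819, -25176), Add(-39577, Pow(Add(Function('V')(-157, 155), Function('s')(-166)), -1))) = Mul(Add(35819, -25176), Add(-39577, Pow(Add(0, 112), -1))) = Mul(10643, Add(-39577, Pow(112, -1))) = Mul(10643, Add(-39577, Rational(1, 112))) = Mul(10643, Rational(-4432623, 112)) = Rational(-47176406589, 112)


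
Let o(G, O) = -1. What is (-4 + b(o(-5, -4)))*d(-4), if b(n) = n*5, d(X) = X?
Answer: 36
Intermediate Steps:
b(n) = 5*n
(-4 + b(o(-5, -4)))*d(-4) = (-4 + 5*(-1))*(-4) = (-4 - 5)*(-4) = -9*(-4) = 36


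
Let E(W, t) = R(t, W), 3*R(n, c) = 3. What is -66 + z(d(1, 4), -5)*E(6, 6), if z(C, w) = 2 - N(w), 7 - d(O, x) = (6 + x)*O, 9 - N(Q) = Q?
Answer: -78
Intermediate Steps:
R(n, c) = 1 (R(n, c) = (⅓)*3 = 1)
E(W, t) = 1
N(Q) = 9 - Q
d(O, x) = 7 - O*(6 + x) (d(O, x) = 7 - (6 + x)*O = 7 - O*(6 + x))
z(C, w) = -7 + w (z(C, w) = 2 - (9 - w) = 2 + (-9 + w) = -7 + w)
-66 + z(d(1, 4), -5)*E(6, 6) = -66 + (-7 - 5)*1 = -66 - 12*1 = -66 - 12 = -78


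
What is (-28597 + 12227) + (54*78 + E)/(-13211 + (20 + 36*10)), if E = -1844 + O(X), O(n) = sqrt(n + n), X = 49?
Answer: -210045838/12831 - sqrt(2)/1833 ≈ -16370.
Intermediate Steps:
O(n) = sqrt(2)*sqrt(n) (O(n) = sqrt(2*n) = sqrt(2)*sqrt(n))
E = -1844 + 7*sqrt(2) (E = -1844 + sqrt(2)*sqrt(49) = -1844 + sqrt(2)*7 = -1844 + 7*sqrt(2) ≈ -1834.1)
(-28597 + 12227) + (54*78 + E)/(-13211 + (20 + 36*10)) = (-28597 + 12227) + (54*78 + (-1844 + 7*sqrt(2)))/(-13211 + (20 + 36*10)) = -16370 + (4212 + (-1844 + 7*sqrt(2)))/(-13211 + (20 + 360)) = -16370 + (2368 + 7*sqrt(2))/(-13211 + 380) = -16370 + (2368 + 7*sqrt(2))/(-12831) = -16370 + (2368 + 7*sqrt(2))*(-1/12831) = -16370 + (-2368/12831 - sqrt(2)/1833) = -210045838/12831 - sqrt(2)/1833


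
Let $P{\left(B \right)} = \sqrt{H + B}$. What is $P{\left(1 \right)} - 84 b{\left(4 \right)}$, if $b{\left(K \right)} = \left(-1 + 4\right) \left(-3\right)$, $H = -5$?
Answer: $756 + 2 i \approx 756.0 + 2.0 i$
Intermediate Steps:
$b{\left(K \right)} = -9$ ($b{\left(K \right)} = 3 \left(-3\right) = -9$)
$P{\left(B \right)} = \sqrt{-5 + B}$
$P{\left(1 \right)} - 84 b{\left(4 \right)} = \sqrt{-5 + 1} - -756 = \sqrt{-4} + 756 = 2 i + 756 = 756 + 2 i$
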